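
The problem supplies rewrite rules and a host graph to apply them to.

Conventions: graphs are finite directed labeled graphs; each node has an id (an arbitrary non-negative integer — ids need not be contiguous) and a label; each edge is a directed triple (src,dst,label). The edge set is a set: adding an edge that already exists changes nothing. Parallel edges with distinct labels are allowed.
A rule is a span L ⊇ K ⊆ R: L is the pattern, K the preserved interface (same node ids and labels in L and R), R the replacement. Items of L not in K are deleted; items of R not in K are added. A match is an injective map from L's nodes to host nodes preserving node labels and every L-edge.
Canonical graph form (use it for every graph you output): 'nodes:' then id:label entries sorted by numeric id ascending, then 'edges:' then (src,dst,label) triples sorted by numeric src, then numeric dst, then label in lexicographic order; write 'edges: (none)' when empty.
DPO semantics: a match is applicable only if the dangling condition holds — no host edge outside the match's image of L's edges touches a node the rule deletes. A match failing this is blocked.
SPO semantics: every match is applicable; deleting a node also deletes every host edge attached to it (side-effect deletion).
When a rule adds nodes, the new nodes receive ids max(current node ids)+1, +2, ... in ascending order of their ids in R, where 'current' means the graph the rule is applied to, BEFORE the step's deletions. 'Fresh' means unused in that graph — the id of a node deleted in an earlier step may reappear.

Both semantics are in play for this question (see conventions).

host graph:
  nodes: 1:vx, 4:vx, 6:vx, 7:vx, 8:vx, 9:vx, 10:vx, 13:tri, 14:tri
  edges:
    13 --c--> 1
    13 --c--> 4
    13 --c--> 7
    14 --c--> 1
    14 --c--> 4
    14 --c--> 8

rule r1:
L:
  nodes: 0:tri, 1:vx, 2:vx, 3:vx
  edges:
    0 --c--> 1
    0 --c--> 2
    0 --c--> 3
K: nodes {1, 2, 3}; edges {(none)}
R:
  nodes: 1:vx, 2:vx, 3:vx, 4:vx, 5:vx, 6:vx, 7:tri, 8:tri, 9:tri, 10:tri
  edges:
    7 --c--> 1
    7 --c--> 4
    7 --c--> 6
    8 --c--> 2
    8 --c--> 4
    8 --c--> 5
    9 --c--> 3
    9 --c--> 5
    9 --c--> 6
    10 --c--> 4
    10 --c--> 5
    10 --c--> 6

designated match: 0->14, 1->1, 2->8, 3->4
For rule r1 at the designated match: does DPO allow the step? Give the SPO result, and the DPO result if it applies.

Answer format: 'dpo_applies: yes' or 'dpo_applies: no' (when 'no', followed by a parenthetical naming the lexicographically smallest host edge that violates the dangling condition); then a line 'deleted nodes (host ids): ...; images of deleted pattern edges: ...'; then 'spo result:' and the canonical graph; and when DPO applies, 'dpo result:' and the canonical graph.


dpo_applies: yes
deleted nodes (host ids): 14; images of deleted pattern edges: (14,1,c); (14,4,c); (14,8,c)
spo result:
nodes: 1:vx, 4:vx, 6:vx, 7:vx, 8:vx, 9:vx, 10:vx, 13:tri, 15:vx, 16:vx, 17:vx, 18:tri, 19:tri, 20:tri, 21:tri
edges: (13,1,c); (13,4,c); (13,7,c); (18,1,c); (18,15,c); (18,17,c); (19,8,c); (19,15,c); (19,16,c); (20,4,c); (20,16,c); (20,17,c); (21,15,c); (21,16,c); (21,17,c)
dpo result:
nodes: 1:vx, 4:vx, 6:vx, 7:vx, 8:vx, 9:vx, 10:vx, 13:tri, 15:vx, 16:vx, 17:vx, 18:tri, 19:tri, 20:tri, 21:tri
edges: (13,1,c); (13,4,c); (13,7,c); (18,1,c); (18,15,c); (18,17,c); (19,8,c); (19,15,c); (19,16,c); (20,4,c); (20,16,c); (20,17,c); (21,15,c); (21,16,c); (21,17,c)


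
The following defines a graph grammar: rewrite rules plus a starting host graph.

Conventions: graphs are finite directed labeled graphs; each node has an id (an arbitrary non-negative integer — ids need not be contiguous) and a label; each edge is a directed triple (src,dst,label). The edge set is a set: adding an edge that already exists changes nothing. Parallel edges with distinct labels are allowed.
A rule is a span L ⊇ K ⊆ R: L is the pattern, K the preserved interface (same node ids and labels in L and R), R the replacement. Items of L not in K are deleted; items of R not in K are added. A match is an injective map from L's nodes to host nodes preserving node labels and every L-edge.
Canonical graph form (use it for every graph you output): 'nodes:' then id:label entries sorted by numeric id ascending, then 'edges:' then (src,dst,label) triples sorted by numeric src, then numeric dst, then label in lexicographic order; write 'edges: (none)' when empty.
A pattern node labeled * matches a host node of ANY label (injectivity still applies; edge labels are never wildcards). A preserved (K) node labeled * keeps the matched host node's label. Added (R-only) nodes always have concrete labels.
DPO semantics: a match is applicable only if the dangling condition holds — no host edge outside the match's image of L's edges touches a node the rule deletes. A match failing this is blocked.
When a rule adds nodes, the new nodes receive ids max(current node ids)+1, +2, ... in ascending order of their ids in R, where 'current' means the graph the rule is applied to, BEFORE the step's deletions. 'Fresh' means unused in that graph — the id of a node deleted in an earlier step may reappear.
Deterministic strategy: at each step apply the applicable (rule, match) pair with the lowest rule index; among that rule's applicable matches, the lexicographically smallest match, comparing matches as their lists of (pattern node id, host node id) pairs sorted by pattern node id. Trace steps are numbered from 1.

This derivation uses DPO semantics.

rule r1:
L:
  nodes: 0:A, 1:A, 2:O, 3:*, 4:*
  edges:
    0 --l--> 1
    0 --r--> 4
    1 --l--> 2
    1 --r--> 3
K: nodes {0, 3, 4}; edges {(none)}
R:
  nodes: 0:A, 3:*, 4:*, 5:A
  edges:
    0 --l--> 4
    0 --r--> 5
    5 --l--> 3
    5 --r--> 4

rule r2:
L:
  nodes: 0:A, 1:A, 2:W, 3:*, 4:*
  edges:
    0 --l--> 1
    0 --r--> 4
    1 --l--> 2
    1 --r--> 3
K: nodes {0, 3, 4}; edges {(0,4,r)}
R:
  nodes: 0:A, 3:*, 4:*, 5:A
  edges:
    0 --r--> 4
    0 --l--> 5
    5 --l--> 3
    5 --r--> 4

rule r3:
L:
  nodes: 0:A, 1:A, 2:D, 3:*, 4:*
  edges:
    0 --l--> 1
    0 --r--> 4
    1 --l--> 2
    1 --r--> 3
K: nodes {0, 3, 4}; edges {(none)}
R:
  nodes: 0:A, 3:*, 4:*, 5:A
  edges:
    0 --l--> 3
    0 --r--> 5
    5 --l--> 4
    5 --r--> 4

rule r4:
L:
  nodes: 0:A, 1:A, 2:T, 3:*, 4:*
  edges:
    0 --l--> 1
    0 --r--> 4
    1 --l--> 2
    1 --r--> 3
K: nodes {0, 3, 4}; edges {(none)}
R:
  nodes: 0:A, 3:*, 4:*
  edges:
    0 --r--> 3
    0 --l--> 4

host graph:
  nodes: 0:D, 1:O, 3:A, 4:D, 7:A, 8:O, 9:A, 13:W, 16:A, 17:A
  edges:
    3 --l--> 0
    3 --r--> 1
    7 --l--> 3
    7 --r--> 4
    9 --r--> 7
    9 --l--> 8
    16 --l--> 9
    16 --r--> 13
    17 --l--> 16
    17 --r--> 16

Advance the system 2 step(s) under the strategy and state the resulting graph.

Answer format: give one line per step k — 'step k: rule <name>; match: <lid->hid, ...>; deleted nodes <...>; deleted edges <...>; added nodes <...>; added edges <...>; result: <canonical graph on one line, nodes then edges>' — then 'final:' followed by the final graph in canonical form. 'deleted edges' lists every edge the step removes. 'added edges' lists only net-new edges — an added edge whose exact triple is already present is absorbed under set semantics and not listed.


step 1: rule r1; match: 0->16, 1->9, 2->8, 3->7, 4->13; deleted nodes 8, 9; deleted edges (9,7,r); (9,8,l); (16,9,l); (16,13,r); added nodes 18; added edges (16,13,l); (16,18,r); (18,7,l); (18,13,r); result: nodes: 0:D, 1:O, 3:A, 4:D, 7:A, 13:W, 16:A, 17:A, 18:A edges: (3,0,l); (3,1,r); (7,3,l); (7,4,r); (16,13,l); (16,18,r); (17,16,l); (17,16,r); (18,7,l); (18,13,r)
step 2: rule r3; match: 0->7, 1->3, 2->0, 3->1, 4->4; deleted nodes 0, 3; deleted edges (3,0,l); (3,1,r); (7,3,l); (7,4,r); added nodes 19; added edges (7,1,l); (7,19,r); (19,4,l); (19,4,r); result: nodes: 1:O, 4:D, 7:A, 13:W, 16:A, 17:A, 18:A, 19:A edges: (7,1,l); (7,19,r); (16,13,l); (16,18,r); (17,16,l); (17,16,r); (18,7,l); (18,13,r); (19,4,l); (19,4,r)
final:
nodes: 1:O, 4:D, 7:A, 13:W, 16:A, 17:A, 18:A, 19:A
edges: (7,1,l); (7,19,r); (16,13,l); (16,18,r); (17,16,l); (17,16,r); (18,7,l); (18,13,r); (19,4,l); (19,4,r)


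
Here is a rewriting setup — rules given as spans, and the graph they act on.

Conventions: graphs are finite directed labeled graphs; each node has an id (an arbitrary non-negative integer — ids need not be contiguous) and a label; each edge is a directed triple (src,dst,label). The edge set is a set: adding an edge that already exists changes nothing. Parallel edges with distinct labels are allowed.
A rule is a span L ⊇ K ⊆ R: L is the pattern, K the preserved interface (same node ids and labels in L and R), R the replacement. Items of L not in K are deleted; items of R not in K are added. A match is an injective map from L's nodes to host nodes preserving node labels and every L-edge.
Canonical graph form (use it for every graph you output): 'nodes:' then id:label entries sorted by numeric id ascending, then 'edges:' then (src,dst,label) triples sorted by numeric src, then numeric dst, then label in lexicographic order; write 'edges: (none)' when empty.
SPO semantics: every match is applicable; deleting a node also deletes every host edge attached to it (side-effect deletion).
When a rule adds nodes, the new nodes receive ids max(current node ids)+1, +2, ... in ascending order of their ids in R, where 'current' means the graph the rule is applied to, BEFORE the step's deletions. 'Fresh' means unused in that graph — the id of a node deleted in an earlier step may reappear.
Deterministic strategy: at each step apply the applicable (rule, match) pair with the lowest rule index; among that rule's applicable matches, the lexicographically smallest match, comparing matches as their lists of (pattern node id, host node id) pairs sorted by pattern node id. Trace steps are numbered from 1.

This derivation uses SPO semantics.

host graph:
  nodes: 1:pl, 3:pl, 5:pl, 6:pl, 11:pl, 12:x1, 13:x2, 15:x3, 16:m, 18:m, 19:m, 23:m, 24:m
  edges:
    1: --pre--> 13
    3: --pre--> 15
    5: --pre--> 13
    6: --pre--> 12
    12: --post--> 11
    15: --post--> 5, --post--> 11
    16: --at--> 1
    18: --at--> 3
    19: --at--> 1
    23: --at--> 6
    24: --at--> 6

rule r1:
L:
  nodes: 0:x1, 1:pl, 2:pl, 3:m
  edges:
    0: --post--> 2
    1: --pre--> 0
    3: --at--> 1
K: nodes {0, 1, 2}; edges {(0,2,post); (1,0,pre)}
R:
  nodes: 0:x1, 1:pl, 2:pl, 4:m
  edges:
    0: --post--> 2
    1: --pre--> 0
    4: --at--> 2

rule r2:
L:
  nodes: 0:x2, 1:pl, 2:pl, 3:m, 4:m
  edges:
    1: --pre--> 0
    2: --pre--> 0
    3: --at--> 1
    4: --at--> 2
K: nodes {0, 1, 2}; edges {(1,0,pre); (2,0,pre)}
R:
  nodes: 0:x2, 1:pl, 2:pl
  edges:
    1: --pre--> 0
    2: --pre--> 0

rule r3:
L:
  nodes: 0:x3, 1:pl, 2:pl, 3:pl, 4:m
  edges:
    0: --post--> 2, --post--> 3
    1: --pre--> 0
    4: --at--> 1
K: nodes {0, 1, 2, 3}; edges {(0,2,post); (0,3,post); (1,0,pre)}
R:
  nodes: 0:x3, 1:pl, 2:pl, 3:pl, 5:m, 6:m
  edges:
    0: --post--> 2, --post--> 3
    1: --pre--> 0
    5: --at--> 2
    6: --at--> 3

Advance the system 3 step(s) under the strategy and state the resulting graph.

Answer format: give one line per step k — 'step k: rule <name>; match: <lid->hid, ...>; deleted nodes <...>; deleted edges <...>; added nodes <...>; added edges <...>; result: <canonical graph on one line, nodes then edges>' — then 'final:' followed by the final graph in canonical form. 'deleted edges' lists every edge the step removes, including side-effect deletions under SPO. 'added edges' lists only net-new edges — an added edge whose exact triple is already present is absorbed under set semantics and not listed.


step 1: rule r1; match: 0->12, 1->6, 2->11, 3->23; deleted nodes 23; deleted edges (23,6,at); added nodes 25; added edges (25,11,at); result: nodes: 1:pl, 3:pl, 5:pl, 6:pl, 11:pl, 12:x1, 13:x2, 15:x3, 16:m, 18:m, 19:m, 24:m, 25:m edges: (1,13,pre); (3,15,pre); (5,13,pre); (6,12,pre); (12,11,post); (15,5,post); (15,11,post); (16,1,at); (18,3,at); (19,1,at); (24,6,at); (25,11,at)
step 2: rule r1; match: 0->12, 1->6, 2->11, 3->24; deleted nodes 24; deleted edges (24,6,at); added nodes 26; added edges (26,11,at); result: nodes: 1:pl, 3:pl, 5:pl, 6:pl, 11:pl, 12:x1, 13:x2, 15:x3, 16:m, 18:m, 19:m, 25:m, 26:m edges: (1,13,pre); (3,15,pre); (5,13,pre); (6,12,pre); (12,11,post); (15,5,post); (15,11,post); (16,1,at); (18,3,at); (19,1,at); (25,11,at); (26,11,at)
step 3: rule r3; match: 0->15, 1->3, 2->5, 3->11, 4->18; deleted nodes 18; deleted edges (18,3,at); added nodes 27, 28; added edges (27,5,at); (28,11,at); result: nodes: 1:pl, 3:pl, 5:pl, 6:pl, 11:pl, 12:x1, 13:x2, 15:x3, 16:m, 19:m, 25:m, 26:m, 27:m, 28:m edges: (1,13,pre); (3,15,pre); (5,13,pre); (6,12,pre); (12,11,post); (15,5,post); (15,11,post); (16,1,at); (19,1,at); (25,11,at); (26,11,at); (27,5,at); (28,11,at)
final:
nodes: 1:pl, 3:pl, 5:pl, 6:pl, 11:pl, 12:x1, 13:x2, 15:x3, 16:m, 19:m, 25:m, 26:m, 27:m, 28:m
edges: (1,13,pre); (3,15,pre); (5,13,pre); (6,12,pre); (12,11,post); (15,5,post); (15,11,post); (16,1,at); (19,1,at); (25,11,at); (26,11,at); (27,5,at); (28,11,at)


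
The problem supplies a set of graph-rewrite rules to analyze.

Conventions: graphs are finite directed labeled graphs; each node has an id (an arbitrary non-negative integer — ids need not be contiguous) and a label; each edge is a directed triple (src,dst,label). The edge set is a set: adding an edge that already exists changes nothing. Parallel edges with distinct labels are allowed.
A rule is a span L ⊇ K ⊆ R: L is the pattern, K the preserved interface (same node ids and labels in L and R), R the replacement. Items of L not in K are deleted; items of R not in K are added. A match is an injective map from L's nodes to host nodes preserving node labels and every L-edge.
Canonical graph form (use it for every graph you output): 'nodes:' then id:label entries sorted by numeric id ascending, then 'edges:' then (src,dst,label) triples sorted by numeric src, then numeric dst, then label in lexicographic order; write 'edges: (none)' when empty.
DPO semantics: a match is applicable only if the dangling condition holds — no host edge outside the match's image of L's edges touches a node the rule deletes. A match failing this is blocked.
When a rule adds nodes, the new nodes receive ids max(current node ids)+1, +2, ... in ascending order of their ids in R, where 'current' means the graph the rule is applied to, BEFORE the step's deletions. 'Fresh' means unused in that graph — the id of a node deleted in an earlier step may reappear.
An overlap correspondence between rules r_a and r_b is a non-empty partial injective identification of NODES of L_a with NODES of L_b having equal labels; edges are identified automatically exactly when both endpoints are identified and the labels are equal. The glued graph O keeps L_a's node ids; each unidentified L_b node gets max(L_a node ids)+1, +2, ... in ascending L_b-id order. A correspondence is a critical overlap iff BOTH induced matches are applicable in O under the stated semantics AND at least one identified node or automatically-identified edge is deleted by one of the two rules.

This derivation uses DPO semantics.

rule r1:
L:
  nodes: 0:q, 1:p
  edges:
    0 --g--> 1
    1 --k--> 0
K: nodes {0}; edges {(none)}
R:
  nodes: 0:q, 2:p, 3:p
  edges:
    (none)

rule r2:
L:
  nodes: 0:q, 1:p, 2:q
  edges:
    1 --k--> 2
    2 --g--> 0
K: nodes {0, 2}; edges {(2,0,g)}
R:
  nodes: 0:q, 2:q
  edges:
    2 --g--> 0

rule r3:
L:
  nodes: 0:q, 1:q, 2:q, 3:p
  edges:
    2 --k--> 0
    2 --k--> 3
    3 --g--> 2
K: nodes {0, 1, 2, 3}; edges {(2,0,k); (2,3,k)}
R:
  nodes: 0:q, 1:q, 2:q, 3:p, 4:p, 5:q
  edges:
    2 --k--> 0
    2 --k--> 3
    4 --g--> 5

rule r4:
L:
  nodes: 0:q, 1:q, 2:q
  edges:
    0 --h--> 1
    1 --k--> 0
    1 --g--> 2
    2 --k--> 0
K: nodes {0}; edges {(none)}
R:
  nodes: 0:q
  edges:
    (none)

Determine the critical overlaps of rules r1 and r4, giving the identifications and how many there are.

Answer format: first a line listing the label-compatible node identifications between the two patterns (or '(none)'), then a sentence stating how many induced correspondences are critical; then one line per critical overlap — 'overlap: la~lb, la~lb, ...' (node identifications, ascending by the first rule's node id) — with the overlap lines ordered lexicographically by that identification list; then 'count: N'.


label-compatible node identifications between L(r1) and L(r4): 0~0, 0~1, 0~2
0 of the induced correspondences are critical overlaps of r1 and r4.
count: 0


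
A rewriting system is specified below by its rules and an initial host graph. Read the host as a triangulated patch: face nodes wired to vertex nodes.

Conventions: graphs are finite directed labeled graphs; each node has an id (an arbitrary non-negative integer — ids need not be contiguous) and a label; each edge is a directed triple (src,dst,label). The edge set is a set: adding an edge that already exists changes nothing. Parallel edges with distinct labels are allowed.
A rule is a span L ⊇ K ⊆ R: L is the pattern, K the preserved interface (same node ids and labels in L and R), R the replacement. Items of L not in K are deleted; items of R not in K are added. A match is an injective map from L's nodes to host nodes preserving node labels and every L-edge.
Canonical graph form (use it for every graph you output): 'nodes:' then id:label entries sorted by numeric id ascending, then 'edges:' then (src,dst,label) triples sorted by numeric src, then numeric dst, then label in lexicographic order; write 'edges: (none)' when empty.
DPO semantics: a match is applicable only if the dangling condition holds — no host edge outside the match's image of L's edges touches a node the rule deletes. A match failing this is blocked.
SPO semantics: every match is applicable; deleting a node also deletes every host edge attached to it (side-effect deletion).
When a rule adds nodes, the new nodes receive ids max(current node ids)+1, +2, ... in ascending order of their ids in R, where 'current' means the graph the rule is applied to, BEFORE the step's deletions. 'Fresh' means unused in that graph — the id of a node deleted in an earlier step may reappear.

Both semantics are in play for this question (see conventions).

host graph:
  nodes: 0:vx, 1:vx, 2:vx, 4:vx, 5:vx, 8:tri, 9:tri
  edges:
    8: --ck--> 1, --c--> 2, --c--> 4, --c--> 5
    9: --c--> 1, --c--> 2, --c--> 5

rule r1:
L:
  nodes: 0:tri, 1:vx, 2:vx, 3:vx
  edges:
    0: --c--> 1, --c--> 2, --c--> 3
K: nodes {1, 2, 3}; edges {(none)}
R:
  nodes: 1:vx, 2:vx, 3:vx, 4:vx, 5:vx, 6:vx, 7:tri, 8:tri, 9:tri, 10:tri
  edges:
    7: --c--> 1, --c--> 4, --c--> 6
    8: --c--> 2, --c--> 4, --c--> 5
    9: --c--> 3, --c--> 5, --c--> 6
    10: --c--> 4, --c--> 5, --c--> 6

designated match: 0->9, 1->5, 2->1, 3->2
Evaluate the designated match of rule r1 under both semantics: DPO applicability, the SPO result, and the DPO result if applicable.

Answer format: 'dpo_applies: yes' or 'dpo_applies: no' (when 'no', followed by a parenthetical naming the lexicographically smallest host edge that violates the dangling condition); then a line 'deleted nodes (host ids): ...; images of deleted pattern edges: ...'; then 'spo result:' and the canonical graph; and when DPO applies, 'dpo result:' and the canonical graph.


dpo_applies: yes
deleted nodes (host ids): 9; images of deleted pattern edges: (9,1,c); (9,2,c); (9,5,c)
spo result:
nodes: 0:vx, 1:vx, 2:vx, 4:vx, 5:vx, 8:tri, 10:vx, 11:vx, 12:vx, 13:tri, 14:tri, 15:tri, 16:tri
edges: (8,1,ck); (8,2,c); (8,4,c); (8,5,c); (13,5,c); (13,10,c); (13,12,c); (14,1,c); (14,10,c); (14,11,c); (15,2,c); (15,11,c); (15,12,c); (16,10,c); (16,11,c); (16,12,c)
dpo result:
nodes: 0:vx, 1:vx, 2:vx, 4:vx, 5:vx, 8:tri, 10:vx, 11:vx, 12:vx, 13:tri, 14:tri, 15:tri, 16:tri
edges: (8,1,ck); (8,2,c); (8,4,c); (8,5,c); (13,5,c); (13,10,c); (13,12,c); (14,1,c); (14,10,c); (14,11,c); (15,2,c); (15,11,c); (15,12,c); (16,10,c); (16,11,c); (16,12,c)


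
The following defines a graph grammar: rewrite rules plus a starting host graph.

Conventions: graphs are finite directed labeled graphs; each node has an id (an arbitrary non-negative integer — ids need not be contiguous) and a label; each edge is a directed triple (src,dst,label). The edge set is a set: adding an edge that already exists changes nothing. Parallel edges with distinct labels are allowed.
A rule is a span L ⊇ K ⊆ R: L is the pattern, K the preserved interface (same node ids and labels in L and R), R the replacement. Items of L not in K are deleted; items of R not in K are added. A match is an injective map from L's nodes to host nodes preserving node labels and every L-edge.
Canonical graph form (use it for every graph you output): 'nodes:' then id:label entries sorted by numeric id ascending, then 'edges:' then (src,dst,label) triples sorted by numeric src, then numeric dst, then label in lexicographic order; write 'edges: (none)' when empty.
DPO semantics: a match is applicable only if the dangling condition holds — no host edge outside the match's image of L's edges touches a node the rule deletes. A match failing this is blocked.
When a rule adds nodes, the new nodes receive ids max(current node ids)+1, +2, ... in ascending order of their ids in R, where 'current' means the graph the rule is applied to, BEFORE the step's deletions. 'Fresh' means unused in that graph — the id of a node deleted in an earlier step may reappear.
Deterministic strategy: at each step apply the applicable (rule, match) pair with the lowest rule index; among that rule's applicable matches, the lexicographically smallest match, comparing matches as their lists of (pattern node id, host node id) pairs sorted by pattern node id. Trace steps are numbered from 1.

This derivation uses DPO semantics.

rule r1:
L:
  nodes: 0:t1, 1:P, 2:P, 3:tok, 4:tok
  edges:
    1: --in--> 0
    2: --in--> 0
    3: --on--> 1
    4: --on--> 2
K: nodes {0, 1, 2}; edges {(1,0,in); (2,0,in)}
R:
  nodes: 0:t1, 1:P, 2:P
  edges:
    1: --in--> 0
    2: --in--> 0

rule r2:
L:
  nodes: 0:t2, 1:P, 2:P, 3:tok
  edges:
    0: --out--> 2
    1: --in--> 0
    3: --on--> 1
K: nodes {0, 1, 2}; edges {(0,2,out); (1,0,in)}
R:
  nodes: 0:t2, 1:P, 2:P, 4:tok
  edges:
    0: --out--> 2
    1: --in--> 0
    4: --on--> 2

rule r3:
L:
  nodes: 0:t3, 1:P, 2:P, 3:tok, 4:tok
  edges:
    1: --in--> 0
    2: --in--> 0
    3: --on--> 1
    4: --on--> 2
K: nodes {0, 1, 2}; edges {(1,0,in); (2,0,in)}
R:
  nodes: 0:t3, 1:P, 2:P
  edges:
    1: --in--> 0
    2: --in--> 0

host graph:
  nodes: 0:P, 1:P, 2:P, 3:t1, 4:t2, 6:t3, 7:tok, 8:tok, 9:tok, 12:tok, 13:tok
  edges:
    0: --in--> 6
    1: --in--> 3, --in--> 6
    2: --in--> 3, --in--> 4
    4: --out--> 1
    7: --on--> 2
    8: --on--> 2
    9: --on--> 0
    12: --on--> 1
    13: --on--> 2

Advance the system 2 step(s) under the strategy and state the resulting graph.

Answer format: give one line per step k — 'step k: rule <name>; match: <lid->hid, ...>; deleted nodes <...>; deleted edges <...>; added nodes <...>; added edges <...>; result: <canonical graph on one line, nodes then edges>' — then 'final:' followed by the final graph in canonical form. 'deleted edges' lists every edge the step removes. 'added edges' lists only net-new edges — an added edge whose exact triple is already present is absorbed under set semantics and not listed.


step 1: rule r1; match: 0->3, 1->1, 2->2, 3->12, 4->7; deleted nodes 7, 12; deleted edges (7,2,on); (12,1,on); added nodes (none); added edges (none); result: nodes: 0:P, 1:P, 2:P, 3:t1, 4:t2, 6:t3, 8:tok, 9:tok, 13:tok edges: (0,6,in); (1,3,in); (1,6,in); (2,3,in); (2,4,in); (4,1,out); (8,2,on); (9,0,on); (13,2,on)
step 2: rule r2; match: 0->4, 1->2, 2->1, 3->8; deleted nodes 8; deleted edges (8,2,on); added nodes 14; added edges (14,1,on); result: nodes: 0:P, 1:P, 2:P, 3:t1, 4:t2, 6:t3, 9:tok, 13:tok, 14:tok edges: (0,6,in); (1,3,in); (1,6,in); (2,3,in); (2,4,in); (4,1,out); (9,0,on); (13,2,on); (14,1,on)
final:
nodes: 0:P, 1:P, 2:P, 3:t1, 4:t2, 6:t3, 9:tok, 13:tok, 14:tok
edges: (0,6,in); (1,3,in); (1,6,in); (2,3,in); (2,4,in); (4,1,out); (9,0,on); (13,2,on); (14,1,on)


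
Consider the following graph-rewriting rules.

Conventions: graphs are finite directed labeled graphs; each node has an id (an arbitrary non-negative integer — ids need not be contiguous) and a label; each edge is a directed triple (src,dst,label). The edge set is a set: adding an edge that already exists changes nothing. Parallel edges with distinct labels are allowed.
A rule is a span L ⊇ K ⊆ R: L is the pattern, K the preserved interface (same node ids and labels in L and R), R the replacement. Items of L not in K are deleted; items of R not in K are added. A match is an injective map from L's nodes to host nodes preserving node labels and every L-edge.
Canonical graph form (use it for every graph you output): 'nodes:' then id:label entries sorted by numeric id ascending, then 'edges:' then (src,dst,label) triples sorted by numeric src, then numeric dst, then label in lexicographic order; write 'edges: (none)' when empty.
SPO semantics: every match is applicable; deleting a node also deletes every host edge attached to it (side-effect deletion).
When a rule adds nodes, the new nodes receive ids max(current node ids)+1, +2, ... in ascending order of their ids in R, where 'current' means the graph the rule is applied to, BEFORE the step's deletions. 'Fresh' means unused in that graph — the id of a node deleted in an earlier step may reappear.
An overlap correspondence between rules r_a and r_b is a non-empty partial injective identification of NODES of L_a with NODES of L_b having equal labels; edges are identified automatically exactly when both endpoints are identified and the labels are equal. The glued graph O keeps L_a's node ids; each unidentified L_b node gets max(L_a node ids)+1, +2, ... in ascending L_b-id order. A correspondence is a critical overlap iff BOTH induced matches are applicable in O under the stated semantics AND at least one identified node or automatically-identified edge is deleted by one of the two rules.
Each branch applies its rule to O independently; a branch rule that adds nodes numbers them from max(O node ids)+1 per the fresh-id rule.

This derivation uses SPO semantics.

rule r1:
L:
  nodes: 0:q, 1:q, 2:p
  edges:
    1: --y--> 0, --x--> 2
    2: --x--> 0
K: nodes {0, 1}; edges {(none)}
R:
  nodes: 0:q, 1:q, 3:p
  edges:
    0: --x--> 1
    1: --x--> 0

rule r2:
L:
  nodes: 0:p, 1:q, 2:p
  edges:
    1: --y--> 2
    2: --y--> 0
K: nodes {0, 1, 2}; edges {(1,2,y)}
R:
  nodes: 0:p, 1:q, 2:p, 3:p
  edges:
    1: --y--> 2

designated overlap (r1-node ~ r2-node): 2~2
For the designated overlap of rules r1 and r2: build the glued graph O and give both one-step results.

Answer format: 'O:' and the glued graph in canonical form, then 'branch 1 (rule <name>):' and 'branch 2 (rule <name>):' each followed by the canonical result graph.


O:
nodes: 0:q, 1:q, 2:p, 3:p, 4:q
edges: (1,0,y); (1,2,x); (2,0,x); (2,3,y); (4,2,y)
branch 1 (rule r1):
nodes: 0:q, 1:q, 3:p, 4:q, 5:p
edges: (0,1,x); (1,0,x)
branch 2 (rule r2):
nodes: 0:q, 1:q, 2:p, 3:p, 4:q, 5:p
edges: (1,0,y); (1,2,x); (2,0,x); (4,2,y)


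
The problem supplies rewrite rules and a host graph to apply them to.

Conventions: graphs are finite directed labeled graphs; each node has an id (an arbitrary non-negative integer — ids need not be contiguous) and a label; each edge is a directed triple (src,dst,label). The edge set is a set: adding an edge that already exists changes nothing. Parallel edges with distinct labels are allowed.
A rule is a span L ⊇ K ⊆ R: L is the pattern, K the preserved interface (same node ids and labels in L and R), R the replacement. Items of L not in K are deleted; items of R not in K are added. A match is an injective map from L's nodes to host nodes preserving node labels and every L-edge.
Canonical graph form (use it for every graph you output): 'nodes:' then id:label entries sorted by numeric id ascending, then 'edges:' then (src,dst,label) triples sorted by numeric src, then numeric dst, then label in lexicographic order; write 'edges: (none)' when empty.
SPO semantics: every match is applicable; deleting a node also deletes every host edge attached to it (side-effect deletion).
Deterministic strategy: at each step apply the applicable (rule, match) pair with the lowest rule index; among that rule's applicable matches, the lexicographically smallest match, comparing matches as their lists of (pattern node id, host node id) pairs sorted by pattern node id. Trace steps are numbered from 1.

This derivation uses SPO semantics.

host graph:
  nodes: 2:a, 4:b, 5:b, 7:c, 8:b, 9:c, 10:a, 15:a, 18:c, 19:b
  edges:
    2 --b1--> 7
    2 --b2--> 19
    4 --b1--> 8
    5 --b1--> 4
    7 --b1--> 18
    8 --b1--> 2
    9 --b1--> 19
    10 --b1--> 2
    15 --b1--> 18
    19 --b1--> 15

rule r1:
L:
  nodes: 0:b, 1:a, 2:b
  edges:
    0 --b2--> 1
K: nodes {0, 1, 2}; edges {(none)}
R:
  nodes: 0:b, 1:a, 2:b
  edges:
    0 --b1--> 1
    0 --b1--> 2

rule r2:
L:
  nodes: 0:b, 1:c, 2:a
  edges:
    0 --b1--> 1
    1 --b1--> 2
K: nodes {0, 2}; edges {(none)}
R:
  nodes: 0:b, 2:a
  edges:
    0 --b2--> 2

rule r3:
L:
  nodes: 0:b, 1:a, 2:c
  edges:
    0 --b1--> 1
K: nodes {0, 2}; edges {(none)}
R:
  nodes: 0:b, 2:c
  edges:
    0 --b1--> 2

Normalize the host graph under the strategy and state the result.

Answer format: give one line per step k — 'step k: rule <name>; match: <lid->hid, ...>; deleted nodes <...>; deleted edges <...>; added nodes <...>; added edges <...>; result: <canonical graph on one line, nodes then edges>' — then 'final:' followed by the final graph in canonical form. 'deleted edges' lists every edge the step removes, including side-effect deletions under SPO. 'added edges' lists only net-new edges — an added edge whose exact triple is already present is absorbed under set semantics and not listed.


step 1: rule r3; match: 0->8, 1->2, 2->7; deleted nodes 2; deleted edges (2,7,b1); (2,19,b2); (8,2,b1); (10,2,b1); added nodes (none); added edges (8,7,b1); result: nodes: 4:b, 5:b, 7:c, 8:b, 9:c, 10:a, 15:a, 18:c, 19:b edges: (4,8,b1); (5,4,b1); (7,18,b1); (8,7,b1); (9,19,b1); (15,18,b1); (19,15,b1)
step 2: rule r3; match: 0->19, 1->15, 2->7; deleted nodes 15; deleted edges (15,18,b1); (19,15,b1); added nodes (none); added edges (19,7,b1); result: nodes: 4:b, 5:b, 7:c, 8:b, 9:c, 10:a, 18:c, 19:b edges: (4,8,b1); (5,4,b1); (7,18,b1); (8,7,b1); (9,19,b1); (19,7,b1)
final:
nodes: 4:b, 5:b, 7:c, 8:b, 9:c, 10:a, 18:c, 19:b
edges: (4,8,b1); (5,4,b1); (7,18,b1); (8,7,b1); (9,19,b1); (19,7,b1)


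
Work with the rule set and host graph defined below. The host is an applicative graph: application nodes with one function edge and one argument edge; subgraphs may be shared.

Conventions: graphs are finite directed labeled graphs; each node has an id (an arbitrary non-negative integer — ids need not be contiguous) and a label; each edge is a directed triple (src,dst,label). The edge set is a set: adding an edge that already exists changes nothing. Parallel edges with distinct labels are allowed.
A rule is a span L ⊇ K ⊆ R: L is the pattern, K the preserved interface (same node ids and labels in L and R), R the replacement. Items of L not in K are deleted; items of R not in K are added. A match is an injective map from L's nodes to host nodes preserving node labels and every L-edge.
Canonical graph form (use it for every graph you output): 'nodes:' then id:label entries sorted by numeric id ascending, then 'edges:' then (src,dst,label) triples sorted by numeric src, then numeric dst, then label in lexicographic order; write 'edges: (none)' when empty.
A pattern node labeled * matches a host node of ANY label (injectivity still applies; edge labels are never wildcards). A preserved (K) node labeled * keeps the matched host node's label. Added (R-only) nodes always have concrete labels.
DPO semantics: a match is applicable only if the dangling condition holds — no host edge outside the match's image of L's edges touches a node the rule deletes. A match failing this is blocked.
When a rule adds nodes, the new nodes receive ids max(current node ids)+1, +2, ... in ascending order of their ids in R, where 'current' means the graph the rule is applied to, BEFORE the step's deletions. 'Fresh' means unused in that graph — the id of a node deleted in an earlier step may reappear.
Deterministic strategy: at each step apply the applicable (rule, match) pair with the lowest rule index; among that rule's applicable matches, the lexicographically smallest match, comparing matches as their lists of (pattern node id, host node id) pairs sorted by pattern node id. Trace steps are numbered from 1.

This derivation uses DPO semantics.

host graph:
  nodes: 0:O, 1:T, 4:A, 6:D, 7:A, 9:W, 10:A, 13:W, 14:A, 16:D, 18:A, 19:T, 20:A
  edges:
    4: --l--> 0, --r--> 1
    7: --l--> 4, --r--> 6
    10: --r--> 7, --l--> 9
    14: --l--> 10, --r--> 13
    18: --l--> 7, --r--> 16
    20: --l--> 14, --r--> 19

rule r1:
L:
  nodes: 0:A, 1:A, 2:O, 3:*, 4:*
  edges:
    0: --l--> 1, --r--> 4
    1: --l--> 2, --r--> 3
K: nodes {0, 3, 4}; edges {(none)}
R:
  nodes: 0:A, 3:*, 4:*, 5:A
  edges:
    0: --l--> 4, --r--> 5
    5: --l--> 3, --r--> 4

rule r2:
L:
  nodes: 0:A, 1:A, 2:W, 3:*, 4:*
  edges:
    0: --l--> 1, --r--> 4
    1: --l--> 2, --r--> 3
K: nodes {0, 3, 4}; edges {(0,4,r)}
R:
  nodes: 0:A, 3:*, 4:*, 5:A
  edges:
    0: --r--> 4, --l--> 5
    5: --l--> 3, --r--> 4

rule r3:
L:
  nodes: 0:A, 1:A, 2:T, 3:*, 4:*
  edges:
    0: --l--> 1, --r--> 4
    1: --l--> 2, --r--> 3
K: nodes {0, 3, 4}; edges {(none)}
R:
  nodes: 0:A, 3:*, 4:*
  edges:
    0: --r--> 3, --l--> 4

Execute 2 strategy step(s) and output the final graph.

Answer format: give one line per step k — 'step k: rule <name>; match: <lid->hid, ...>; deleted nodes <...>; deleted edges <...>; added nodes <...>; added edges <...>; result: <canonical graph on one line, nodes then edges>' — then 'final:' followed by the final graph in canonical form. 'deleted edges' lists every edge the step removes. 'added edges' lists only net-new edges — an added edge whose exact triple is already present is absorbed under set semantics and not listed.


step 1: rule r1; match: 0->7, 1->4, 2->0, 3->1, 4->6; deleted nodes 0, 4; deleted edges (4,0,l); (4,1,r); (7,4,l); (7,6,r); added nodes 21; added edges (7,6,l); (7,21,r); (21,1,l); (21,6,r); result: nodes: 1:T, 6:D, 7:A, 9:W, 10:A, 13:W, 14:A, 16:D, 18:A, 19:T, 20:A, 21:A edges: (7,6,l); (7,21,r); (10,7,r); (10,9,l); (14,10,l); (14,13,r); (18,7,l); (18,16,r); (20,14,l); (20,19,r); (21,1,l); (21,6,r)
step 2: rule r2; match: 0->14, 1->10, 2->9, 3->7, 4->13; deleted nodes 9, 10; deleted edges (10,7,r); (10,9,l); (14,10,l); added nodes 22; added edges (14,22,l); (22,7,l); (22,13,r); result: nodes: 1:T, 6:D, 7:A, 13:W, 14:A, 16:D, 18:A, 19:T, 20:A, 21:A, 22:A edges: (7,6,l); (7,21,r); (14,13,r); (14,22,l); (18,7,l); (18,16,r); (20,14,l); (20,19,r); (21,1,l); (21,6,r); (22,7,l); (22,13,r)
final:
nodes: 1:T, 6:D, 7:A, 13:W, 14:A, 16:D, 18:A, 19:T, 20:A, 21:A, 22:A
edges: (7,6,l); (7,21,r); (14,13,r); (14,22,l); (18,7,l); (18,16,r); (20,14,l); (20,19,r); (21,1,l); (21,6,r); (22,7,l); (22,13,r)


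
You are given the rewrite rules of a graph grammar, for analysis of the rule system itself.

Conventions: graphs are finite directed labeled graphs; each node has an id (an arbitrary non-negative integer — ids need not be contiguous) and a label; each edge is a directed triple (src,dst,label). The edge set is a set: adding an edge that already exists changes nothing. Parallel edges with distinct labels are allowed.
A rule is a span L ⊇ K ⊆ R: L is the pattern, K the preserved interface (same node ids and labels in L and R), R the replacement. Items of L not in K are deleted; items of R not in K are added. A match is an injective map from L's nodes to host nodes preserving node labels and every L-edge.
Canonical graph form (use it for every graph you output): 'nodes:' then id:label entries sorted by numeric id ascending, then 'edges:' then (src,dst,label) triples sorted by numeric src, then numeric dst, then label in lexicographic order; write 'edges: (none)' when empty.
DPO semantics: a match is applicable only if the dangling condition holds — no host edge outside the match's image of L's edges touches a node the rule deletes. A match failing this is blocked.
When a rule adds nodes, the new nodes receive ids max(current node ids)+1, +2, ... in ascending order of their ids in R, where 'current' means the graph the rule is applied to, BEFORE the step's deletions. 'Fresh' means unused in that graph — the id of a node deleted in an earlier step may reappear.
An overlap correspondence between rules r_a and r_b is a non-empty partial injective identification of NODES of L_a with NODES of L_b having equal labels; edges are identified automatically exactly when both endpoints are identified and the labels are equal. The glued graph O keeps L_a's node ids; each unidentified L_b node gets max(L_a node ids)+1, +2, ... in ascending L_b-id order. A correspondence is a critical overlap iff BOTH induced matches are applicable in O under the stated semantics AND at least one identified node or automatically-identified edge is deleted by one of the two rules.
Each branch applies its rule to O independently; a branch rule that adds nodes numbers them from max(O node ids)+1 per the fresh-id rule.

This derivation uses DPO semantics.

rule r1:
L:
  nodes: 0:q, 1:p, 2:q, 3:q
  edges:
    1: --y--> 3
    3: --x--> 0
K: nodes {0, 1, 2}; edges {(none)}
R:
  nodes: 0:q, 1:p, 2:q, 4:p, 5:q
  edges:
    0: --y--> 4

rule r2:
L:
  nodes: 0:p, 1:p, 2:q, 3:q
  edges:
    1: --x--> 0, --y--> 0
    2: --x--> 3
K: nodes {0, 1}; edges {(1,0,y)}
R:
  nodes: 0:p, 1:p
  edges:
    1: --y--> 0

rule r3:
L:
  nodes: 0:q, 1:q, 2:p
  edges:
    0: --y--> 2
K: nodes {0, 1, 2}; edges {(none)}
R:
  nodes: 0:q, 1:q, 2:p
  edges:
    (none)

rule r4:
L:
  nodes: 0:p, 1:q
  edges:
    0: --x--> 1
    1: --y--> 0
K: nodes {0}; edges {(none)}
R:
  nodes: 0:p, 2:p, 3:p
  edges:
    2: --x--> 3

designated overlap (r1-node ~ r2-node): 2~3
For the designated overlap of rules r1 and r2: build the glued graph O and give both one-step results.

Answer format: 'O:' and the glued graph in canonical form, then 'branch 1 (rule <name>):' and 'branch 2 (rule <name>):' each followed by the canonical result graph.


O:
nodes: 0:q, 1:p, 2:q, 3:q, 4:p, 5:p, 6:q
edges: (1,3,y); (3,0,x); (5,4,x); (5,4,y); (6,2,x)
branch 1 (rule r1):
nodes: 0:q, 1:p, 2:q, 4:p, 5:p, 6:q, 7:p, 8:q
edges: (0,7,y); (5,4,x); (5,4,y); (6,2,x)
branch 2 (rule r2):
nodes: 0:q, 1:p, 3:q, 4:p, 5:p
edges: (1,3,y); (3,0,x); (5,4,y)


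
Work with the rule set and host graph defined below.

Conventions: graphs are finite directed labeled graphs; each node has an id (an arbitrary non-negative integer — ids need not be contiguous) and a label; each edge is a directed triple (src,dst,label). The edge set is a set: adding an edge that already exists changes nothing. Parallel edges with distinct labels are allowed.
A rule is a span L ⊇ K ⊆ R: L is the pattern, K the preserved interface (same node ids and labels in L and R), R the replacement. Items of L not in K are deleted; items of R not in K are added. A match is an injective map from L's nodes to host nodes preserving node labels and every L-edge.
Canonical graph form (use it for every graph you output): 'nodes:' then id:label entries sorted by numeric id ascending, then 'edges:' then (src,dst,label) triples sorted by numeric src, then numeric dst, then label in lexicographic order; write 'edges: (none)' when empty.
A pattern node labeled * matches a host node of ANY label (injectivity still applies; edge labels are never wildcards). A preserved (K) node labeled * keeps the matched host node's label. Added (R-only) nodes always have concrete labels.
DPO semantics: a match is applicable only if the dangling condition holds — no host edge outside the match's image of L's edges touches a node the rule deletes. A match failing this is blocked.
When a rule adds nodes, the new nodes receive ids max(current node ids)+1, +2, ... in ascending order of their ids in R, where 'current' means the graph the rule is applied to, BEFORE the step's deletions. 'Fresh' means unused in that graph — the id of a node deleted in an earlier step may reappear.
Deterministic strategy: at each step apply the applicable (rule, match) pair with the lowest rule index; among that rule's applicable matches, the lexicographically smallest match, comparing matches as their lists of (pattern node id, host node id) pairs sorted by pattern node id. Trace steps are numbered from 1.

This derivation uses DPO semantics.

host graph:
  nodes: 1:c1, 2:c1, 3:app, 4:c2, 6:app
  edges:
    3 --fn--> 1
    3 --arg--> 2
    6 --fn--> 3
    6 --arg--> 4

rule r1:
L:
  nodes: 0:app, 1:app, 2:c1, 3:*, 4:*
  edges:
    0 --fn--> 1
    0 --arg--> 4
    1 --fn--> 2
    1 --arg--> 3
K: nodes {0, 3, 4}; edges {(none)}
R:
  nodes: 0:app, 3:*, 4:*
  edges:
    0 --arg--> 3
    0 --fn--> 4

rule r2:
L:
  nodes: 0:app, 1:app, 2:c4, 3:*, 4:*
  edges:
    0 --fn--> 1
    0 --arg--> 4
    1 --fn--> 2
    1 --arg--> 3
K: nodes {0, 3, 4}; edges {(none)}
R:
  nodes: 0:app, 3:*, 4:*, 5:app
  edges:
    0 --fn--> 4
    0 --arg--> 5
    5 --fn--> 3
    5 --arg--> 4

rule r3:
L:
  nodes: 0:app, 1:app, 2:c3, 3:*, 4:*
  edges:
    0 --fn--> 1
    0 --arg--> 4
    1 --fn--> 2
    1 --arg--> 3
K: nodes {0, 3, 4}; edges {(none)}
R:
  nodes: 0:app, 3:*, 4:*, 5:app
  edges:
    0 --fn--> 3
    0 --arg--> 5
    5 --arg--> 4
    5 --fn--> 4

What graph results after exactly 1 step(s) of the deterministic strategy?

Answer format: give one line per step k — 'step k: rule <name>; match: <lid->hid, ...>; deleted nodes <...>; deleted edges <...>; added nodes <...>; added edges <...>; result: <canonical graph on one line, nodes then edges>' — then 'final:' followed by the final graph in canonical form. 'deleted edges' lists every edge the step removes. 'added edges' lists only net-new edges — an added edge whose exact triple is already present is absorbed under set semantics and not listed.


step 1: rule r1; match: 0->6, 1->3, 2->1, 3->2, 4->4; deleted nodes 1, 3; deleted edges (3,1,fn); (3,2,arg); (6,3,fn); (6,4,arg); added nodes (none); added edges (6,2,arg); (6,4,fn); result: nodes: 2:c1, 4:c2, 6:app edges: (6,2,arg); (6,4,fn)
final:
nodes: 2:c1, 4:c2, 6:app
edges: (6,2,arg); (6,4,fn)
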